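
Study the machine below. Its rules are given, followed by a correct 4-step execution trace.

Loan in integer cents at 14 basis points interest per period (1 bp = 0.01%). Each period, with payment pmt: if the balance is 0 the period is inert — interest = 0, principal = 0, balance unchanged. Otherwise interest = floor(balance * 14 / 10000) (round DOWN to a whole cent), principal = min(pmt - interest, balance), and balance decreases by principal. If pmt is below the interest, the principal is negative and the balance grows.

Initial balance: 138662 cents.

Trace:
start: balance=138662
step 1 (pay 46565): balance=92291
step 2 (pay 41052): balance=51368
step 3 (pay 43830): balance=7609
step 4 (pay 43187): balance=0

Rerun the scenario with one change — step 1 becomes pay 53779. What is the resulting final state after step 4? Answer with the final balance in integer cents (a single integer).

(re-executing from step 1 with the substitution; state before step 1: balance=138662)
step 1 (pay 53779): balance=85077
step 2 (pay 41052): balance=44144
step 3 (pay 43830): balance=375
step 4 (pay 43187): balance=0

0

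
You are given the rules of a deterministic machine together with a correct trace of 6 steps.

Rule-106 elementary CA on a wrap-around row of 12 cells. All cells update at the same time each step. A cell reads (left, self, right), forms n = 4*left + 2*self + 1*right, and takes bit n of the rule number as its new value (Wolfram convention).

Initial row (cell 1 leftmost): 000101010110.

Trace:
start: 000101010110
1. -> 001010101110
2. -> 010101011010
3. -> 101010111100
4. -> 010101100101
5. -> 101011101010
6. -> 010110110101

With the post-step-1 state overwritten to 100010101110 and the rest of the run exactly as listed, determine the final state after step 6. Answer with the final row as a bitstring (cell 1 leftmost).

state after step 1 := 100010101110
2. -> 000101011011
3. -> 001010111111
4. -> 010101100001
5. -> 101011100010
6. -> 010110100101

010110100101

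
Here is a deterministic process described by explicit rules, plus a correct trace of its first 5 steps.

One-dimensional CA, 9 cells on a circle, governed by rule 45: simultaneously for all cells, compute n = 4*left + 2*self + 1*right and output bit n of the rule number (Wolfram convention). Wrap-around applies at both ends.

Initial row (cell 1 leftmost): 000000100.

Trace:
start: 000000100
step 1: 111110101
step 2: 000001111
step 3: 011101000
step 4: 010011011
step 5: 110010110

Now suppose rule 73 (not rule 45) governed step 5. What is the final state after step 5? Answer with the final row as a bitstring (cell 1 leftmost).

(re-executing step 5 under rule 73; state before step 5: 010011011)
step 5: 000011011

000011011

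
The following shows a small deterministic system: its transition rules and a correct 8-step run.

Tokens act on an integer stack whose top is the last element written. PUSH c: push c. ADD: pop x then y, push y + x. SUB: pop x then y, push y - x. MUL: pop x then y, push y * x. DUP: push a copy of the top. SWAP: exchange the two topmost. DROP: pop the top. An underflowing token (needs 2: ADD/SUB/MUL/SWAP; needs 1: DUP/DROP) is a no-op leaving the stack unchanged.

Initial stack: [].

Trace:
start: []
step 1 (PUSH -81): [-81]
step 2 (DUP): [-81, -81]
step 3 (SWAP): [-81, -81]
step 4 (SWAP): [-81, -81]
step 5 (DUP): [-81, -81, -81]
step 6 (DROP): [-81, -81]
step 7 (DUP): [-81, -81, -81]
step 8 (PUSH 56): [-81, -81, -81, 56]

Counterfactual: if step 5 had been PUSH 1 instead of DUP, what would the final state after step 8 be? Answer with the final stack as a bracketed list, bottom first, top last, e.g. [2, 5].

(re-executing from step 5 with the substitution; state before step 5: [-81, -81])
step 5 (PUSH 1): [-81, -81, 1]
step 6 (DROP): [-81, -81]
step 7 (DUP): [-81, -81, -81]
step 8 (PUSH 56): [-81, -81, -81, 56]

[-81, -81, -81, 56]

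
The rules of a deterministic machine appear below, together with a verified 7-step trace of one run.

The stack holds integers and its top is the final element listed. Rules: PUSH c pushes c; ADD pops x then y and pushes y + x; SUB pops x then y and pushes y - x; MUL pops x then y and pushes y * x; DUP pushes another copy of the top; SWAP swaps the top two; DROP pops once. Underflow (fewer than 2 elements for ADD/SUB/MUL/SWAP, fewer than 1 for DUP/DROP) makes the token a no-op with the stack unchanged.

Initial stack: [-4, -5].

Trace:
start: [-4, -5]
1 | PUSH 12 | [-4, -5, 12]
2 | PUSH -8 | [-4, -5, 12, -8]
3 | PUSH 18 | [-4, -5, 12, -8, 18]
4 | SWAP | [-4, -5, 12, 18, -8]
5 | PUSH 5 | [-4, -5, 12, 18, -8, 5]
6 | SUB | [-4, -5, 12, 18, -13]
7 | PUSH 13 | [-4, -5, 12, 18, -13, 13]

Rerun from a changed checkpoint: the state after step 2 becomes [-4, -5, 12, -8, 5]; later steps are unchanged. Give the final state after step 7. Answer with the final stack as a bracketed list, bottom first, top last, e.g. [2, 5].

[-4, -5, 12, -8, 18, 0, 13]

state after step 2 := [-4, -5, 12, -8, 5]
3 | PUSH 18 | [-4, -5, 12, -8, 5, 18]
4 | SWAP | [-4, -5, 12, -8, 18, 5]
5 | PUSH 5 | [-4, -5, 12, -8, 18, 5, 5]
6 | SUB | [-4, -5, 12, -8, 18, 0]
7 | PUSH 13 | [-4, -5, 12, -8, 18, 0, 13]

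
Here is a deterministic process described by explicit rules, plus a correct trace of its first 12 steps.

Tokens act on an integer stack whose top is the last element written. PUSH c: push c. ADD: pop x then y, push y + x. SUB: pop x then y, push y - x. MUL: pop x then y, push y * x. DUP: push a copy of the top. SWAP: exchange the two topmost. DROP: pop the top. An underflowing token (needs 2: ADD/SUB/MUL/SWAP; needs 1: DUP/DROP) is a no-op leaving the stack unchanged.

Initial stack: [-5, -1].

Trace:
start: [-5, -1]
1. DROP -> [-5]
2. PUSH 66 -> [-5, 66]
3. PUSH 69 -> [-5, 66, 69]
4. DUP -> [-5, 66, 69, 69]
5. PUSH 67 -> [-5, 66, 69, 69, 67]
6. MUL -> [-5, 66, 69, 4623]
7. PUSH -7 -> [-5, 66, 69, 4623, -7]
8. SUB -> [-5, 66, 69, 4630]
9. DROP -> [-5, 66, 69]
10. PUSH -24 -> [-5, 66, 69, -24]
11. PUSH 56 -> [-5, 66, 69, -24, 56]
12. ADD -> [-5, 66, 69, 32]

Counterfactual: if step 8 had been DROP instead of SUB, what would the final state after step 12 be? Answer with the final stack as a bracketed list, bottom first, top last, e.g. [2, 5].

[-5, 66, 69, 32]

(re-executing from step 8 with the substitution; state before step 8: [-5, 66, 69, 4623, -7])
8. DROP -> [-5, 66, 69, 4623]
9. DROP -> [-5, 66, 69]
10. PUSH -24 -> [-5, 66, 69, -24]
11. PUSH 56 -> [-5, 66, 69, -24, 56]
12. ADD -> [-5, 66, 69, 32]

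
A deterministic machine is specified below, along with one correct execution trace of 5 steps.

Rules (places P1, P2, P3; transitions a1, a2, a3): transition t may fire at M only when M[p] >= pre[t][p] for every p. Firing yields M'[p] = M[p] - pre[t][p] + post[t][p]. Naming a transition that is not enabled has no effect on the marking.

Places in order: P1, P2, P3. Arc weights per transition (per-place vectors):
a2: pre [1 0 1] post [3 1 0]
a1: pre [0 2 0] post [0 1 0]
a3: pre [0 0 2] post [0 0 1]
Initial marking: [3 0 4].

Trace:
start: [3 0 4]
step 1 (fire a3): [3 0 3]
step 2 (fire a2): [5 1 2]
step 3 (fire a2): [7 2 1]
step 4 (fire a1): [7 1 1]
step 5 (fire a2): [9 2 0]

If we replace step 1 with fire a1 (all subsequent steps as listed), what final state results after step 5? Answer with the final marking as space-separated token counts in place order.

(re-executing from step 1 with the substitution; state before step 1: [3 0 4])
step 1 (fire a1): [3 0 4]
step 2 (fire a2): [5 1 3]
step 3 (fire a2): [7 2 2]
step 4 (fire a1): [7 1 2]
step 5 (fire a2): [9 2 1]

9 2 1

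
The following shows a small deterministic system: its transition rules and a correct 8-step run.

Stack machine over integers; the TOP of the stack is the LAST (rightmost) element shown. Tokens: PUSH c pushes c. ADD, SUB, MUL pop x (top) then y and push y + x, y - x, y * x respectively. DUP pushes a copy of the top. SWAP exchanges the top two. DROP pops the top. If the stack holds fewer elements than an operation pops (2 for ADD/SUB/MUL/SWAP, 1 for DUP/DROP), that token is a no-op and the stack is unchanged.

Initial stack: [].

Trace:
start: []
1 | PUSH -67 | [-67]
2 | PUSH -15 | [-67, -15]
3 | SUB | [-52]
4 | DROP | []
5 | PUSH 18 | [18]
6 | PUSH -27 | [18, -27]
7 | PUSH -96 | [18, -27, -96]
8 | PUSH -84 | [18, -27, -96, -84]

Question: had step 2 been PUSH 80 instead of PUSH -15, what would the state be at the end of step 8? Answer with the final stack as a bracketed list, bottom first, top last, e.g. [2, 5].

(re-executing from step 2 with the substitution; state before step 2: [-67])
2 | PUSH 80 | [-67, 80]
3 | SUB | [-147]
4 | DROP | []
5 | PUSH 18 | [18]
6 | PUSH -27 | [18, -27]
7 | PUSH -96 | [18, -27, -96]
8 | PUSH -84 | [18, -27, -96, -84]

[18, -27, -96, -84]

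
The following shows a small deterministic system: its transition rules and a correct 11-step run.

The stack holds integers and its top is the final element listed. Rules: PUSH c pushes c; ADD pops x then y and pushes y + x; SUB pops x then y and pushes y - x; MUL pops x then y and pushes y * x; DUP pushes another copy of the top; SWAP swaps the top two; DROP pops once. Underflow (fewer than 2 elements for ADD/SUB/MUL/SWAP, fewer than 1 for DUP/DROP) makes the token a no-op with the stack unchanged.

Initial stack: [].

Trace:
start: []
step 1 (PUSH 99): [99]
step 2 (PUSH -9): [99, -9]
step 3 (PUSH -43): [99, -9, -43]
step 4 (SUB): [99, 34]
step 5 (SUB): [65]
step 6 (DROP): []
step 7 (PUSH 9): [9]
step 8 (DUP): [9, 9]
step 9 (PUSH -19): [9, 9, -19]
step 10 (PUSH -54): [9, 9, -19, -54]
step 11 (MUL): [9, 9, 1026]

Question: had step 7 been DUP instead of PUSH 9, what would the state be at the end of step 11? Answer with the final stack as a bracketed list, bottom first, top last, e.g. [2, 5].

(re-executing from step 7 with the substitution; state before step 7: [])
step 7 (DUP): []
step 8 (DUP): []
step 9 (PUSH -19): [-19]
step 10 (PUSH -54): [-19, -54]
step 11 (MUL): [1026]

[1026]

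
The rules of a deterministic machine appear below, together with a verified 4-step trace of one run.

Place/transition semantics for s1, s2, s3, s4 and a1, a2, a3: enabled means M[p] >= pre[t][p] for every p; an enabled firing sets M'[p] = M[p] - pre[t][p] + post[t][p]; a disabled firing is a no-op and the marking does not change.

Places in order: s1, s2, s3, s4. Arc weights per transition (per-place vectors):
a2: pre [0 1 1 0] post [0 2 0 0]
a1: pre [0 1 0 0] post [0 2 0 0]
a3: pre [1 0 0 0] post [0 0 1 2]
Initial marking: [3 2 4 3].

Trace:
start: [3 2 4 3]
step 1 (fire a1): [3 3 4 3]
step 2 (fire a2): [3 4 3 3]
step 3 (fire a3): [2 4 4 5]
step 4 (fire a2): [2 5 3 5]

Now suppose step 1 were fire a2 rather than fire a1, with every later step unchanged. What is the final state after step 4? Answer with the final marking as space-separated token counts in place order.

(re-executing from step 1 with the substitution; state before step 1: [3 2 4 3])
step 1 (fire a2): [3 3 3 3]
step 2 (fire a2): [3 4 2 3]
step 3 (fire a3): [2 4 3 5]
step 4 (fire a2): [2 5 2 5]

2 5 2 5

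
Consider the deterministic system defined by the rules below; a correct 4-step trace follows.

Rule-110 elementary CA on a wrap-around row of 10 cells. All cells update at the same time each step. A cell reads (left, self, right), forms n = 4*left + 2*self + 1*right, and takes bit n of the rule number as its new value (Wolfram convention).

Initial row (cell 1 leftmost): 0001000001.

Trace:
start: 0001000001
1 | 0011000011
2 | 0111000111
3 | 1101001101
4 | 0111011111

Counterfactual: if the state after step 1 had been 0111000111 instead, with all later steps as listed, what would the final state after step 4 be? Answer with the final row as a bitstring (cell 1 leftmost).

1101110001

state after step 1 := 0111000111
2 | 1101001101
3 | 0111011111
4 | 1101110001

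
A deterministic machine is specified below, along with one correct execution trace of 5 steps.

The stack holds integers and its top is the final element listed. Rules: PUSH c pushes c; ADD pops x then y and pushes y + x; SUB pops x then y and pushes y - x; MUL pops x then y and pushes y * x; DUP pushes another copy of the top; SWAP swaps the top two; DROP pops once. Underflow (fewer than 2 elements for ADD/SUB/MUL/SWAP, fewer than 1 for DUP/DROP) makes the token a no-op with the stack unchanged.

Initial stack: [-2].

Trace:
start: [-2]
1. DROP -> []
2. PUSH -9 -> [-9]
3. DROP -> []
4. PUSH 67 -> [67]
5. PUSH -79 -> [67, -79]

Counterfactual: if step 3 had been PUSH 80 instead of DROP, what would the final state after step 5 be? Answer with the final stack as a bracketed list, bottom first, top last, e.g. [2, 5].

(re-executing from step 3 with the substitution; state before step 3: [-9])
3. PUSH 80 -> [-9, 80]
4. PUSH 67 -> [-9, 80, 67]
5. PUSH -79 -> [-9, 80, 67, -79]

[-9, 80, 67, -79]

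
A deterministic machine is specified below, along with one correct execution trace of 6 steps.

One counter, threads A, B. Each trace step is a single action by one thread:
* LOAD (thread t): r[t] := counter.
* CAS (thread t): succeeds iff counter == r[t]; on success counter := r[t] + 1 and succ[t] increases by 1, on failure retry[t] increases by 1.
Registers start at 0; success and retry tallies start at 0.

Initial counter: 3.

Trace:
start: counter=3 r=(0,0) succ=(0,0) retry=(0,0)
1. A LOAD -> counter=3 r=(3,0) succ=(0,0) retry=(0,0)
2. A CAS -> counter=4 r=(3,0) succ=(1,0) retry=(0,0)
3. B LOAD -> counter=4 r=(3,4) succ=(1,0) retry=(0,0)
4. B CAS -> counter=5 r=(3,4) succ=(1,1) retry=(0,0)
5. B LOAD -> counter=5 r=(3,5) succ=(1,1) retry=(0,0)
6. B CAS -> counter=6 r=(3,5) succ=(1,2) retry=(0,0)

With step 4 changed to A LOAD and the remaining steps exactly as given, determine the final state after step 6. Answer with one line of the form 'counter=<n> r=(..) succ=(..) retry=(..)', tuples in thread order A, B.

counter=5 r=(4,4) succ=(1,1) retry=(0,0)

(re-executing from step 4 with the substitution; state before step 4: counter=4 r=(3,4) succ=(1,0) retry=(0,0))
4. A LOAD -> counter=4 r=(4,4) succ=(1,0) retry=(0,0)
5. B LOAD -> counter=4 r=(4,4) succ=(1,0) retry=(0,0)
6. B CAS -> counter=5 r=(4,4) succ=(1,1) retry=(0,0)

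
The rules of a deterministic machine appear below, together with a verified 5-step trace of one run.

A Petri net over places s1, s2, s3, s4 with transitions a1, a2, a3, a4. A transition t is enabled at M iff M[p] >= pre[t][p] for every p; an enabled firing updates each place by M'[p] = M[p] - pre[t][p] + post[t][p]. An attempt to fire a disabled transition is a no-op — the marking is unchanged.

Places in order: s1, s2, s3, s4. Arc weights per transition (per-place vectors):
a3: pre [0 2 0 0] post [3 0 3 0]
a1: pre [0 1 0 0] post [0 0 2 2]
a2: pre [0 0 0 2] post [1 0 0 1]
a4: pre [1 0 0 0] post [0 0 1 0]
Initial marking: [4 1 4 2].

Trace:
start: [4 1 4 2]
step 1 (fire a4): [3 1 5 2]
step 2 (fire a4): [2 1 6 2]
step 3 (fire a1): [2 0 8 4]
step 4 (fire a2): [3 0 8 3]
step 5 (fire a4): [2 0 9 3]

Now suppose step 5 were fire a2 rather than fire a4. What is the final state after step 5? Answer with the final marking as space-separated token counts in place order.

4 0 8 2

(re-executing from step 5 with the substitution; state before step 5: [3 0 8 3])
step 5 (fire a2): [4 0 8 2]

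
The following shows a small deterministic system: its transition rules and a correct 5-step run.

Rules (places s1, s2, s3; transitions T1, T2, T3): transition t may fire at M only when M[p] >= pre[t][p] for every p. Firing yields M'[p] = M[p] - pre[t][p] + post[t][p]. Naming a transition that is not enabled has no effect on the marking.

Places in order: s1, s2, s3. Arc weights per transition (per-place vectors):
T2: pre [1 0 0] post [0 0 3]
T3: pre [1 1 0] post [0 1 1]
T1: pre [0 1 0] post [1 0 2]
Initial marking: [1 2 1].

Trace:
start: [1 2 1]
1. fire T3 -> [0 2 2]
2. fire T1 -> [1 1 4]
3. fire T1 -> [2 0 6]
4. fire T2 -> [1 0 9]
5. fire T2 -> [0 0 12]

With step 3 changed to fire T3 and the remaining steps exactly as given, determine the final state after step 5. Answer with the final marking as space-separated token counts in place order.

0 1 5

(re-executing from step 3 with the substitution; state before step 3: [1 1 4])
3. fire T3 -> [0 1 5]
4. fire T2 -> [0 1 5]
5. fire T2 -> [0 1 5]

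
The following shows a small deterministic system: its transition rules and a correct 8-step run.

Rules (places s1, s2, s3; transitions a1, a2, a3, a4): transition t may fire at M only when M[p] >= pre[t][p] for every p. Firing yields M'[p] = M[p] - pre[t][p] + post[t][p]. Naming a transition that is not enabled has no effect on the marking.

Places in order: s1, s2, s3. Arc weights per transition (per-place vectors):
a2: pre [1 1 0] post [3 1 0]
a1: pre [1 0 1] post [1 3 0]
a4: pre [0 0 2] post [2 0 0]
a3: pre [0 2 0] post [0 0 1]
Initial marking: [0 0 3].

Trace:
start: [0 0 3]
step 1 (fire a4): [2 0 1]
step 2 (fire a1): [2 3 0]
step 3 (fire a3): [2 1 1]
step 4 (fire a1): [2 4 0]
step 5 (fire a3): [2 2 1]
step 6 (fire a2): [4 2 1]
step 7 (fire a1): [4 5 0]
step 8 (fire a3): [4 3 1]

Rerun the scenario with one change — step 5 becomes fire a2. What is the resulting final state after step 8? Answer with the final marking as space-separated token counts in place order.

(re-executing from step 5 with the substitution; state before step 5: [2 4 0])
step 5 (fire a2): [4 4 0]
step 6 (fire a2): [6 4 0]
step 7 (fire a1): [6 4 0]
step 8 (fire a3): [6 2 1]

6 2 1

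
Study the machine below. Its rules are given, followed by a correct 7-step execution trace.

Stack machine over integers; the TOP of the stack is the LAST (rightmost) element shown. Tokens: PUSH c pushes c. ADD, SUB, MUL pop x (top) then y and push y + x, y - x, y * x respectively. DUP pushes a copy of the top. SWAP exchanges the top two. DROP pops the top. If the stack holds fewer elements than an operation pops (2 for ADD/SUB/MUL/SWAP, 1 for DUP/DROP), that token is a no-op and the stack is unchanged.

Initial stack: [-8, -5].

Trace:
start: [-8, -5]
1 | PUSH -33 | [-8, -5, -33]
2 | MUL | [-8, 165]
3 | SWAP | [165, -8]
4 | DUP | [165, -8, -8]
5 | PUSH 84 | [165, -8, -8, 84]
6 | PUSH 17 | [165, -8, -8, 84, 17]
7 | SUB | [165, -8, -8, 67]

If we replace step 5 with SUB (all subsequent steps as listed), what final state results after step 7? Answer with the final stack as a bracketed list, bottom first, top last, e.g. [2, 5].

(re-executing from step 5 with the substitution; state before step 5: [165, -8, -8])
5 | SUB | [165, 0]
6 | PUSH 17 | [165, 0, 17]
7 | SUB | [165, -17]

[165, -17]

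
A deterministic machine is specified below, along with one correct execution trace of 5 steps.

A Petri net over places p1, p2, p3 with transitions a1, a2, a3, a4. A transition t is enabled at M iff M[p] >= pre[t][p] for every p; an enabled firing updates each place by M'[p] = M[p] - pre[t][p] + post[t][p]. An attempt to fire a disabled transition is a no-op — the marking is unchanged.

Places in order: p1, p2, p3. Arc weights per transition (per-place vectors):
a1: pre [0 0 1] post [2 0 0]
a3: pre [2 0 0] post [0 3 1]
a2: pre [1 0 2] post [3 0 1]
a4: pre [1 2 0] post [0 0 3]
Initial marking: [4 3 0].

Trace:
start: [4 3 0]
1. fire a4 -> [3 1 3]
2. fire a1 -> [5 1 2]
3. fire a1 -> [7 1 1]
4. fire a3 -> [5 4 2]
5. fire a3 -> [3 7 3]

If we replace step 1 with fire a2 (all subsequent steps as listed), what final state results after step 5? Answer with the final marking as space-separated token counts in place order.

0 9 2

(re-executing from step 1 with the substitution; state before step 1: [4 3 0])
1. fire a2 -> [4 3 0]
2. fire a1 -> [4 3 0]
3. fire a1 -> [4 3 0]
4. fire a3 -> [2 6 1]
5. fire a3 -> [0 9 2]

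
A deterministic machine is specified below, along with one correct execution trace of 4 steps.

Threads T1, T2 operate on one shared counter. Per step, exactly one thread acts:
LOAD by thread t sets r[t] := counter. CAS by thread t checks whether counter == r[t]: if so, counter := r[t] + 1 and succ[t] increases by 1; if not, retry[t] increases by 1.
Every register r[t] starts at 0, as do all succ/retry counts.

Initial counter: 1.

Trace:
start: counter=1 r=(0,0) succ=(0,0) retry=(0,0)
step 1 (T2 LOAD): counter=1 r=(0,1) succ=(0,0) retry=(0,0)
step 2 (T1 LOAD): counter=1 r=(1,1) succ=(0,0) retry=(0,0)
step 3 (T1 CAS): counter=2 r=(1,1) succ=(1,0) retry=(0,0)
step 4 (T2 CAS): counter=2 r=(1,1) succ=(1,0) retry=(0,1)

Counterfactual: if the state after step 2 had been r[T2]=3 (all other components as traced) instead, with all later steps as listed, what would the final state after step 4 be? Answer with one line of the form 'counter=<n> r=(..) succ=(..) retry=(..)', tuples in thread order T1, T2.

state after step 2 := counter=1 r=(1,3) succ=(0,0) retry=(0,0)
step 3 (T1 CAS): counter=2 r=(1,3) succ=(1,0) retry=(0,0)
step 4 (T2 CAS): counter=2 r=(1,3) succ=(1,0) retry=(0,1)

counter=2 r=(1,3) succ=(1,0) retry=(0,1)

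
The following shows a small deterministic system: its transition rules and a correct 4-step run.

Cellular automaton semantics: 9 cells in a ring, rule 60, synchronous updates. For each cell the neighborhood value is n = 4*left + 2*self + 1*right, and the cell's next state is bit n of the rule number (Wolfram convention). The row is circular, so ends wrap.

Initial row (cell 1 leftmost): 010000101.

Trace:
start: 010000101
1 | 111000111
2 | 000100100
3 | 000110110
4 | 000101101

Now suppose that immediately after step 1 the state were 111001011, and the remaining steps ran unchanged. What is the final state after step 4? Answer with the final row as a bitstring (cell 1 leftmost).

state after step 1 := 111001011
2 | 000101110
3 | 000111001
4 | 100100101

100100101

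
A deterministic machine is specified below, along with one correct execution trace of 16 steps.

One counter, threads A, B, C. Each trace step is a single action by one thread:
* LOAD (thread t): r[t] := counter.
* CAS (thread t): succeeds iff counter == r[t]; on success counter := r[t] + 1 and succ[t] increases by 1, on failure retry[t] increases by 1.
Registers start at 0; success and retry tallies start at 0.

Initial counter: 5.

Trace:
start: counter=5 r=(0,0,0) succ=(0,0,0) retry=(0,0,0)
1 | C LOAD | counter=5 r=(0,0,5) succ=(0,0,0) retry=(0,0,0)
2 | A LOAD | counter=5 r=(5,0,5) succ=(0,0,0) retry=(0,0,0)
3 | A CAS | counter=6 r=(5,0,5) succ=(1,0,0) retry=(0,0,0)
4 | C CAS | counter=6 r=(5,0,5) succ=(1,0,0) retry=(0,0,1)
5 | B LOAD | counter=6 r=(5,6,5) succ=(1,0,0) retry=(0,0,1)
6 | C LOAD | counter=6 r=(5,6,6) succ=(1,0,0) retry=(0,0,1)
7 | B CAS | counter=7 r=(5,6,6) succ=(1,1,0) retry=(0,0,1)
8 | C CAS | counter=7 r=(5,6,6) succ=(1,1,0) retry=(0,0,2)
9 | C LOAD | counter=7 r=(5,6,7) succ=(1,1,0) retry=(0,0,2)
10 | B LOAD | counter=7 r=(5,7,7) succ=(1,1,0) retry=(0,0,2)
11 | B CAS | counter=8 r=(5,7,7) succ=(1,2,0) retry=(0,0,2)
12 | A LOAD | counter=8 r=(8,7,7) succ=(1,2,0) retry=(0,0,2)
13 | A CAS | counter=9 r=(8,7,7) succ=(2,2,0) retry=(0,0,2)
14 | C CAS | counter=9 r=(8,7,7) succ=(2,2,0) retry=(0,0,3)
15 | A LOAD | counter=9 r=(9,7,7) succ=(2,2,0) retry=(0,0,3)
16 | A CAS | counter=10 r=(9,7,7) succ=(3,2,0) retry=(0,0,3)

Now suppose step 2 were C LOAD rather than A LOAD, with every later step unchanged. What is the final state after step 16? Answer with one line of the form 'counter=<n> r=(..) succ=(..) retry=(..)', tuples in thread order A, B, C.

counter=10 r=(9,7,7) succ=(2,2,1) retry=(1,0,2)

(re-executing from step 2 with the substitution; state before step 2: counter=5 r=(0,0,5) succ=(0,0,0) retry=(0,0,0))
2 | C LOAD | counter=5 r=(0,0,5) succ=(0,0,0) retry=(0,0,0)
3 | A CAS | counter=5 r=(0,0,5) succ=(0,0,0) retry=(1,0,0)
4 | C CAS | counter=6 r=(0,0,5) succ=(0,0,1) retry=(1,0,0)
5 | B LOAD | counter=6 r=(0,6,5) succ=(0,0,1) retry=(1,0,0)
6 | C LOAD | counter=6 r=(0,6,6) succ=(0,0,1) retry=(1,0,0)
7 | B CAS | counter=7 r=(0,6,6) succ=(0,1,1) retry=(1,0,0)
8 | C CAS | counter=7 r=(0,6,6) succ=(0,1,1) retry=(1,0,1)
9 | C LOAD | counter=7 r=(0,6,7) succ=(0,1,1) retry=(1,0,1)
10 | B LOAD | counter=7 r=(0,7,7) succ=(0,1,1) retry=(1,0,1)
11 | B CAS | counter=8 r=(0,7,7) succ=(0,2,1) retry=(1,0,1)
12 | A LOAD | counter=8 r=(8,7,7) succ=(0,2,1) retry=(1,0,1)
13 | A CAS | counter=9 r=(8,7,7) succ=(1,2,1) retry=(1,0,1)
14 | C CAS | counter=9 r=(8,7,7) succ=(1,2,1) retry=(1,0,2)
15 | A LOAD | counter=9 r=(9,7,7) succ=(1,2,1) retry=(1,0,2)
16 | A CAS | counter=10 r=(9,7,7) succ=(2,2,1) retry=(1,0,2)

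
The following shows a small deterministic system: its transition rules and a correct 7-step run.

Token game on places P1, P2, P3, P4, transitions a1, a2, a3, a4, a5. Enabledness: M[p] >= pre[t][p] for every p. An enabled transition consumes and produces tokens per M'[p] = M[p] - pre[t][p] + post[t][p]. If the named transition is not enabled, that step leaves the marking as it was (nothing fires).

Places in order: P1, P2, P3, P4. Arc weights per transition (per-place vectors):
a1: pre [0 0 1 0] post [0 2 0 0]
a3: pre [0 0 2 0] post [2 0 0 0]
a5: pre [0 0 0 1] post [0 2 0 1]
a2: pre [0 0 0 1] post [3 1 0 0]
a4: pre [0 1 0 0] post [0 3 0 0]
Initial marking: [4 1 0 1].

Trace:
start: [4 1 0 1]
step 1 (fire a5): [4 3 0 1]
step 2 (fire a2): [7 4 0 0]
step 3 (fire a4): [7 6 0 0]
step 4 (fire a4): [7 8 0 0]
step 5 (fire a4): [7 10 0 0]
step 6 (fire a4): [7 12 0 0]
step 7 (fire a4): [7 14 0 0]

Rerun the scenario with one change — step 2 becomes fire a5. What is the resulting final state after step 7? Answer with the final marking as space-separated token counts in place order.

(re-executing from step 2 with the substitution; state before step 2: [4 3 0 1])
step 2 (fire a5): [4 5 0 1]
step 3 (fire a4): [4 7 0 1]
step 4 (fire a4): [4 9 0 1]
step 5 (fire a4): [4 11 0 1]
step 6 (fire a4): [4 13 0 1]
step 7 (fire a4): [4 15 0 1]

4 15 0 1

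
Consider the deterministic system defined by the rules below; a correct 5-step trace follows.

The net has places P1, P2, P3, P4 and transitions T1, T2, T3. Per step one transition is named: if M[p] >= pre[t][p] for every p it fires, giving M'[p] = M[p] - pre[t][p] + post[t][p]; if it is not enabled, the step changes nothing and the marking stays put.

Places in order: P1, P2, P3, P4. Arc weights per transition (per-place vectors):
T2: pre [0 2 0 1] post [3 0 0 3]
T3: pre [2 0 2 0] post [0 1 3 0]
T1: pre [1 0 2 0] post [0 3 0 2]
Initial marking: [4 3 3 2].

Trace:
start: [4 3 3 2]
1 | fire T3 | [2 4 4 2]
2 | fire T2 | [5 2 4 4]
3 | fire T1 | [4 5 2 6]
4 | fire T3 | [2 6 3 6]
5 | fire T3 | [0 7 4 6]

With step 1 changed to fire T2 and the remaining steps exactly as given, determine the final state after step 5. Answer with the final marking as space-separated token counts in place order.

(re-executing from step 1 with the substitution; state before step 1: [4 3 3 2])
1 | fire T2 | [7 1 3 4]
2 | fire T2 | [7 1 3 4]
3 | fire T1 | [6 4 1 6]
4 | fire T3 | [6 4 1 6]
5 | fire T3 | [6 4 1 6]

6 4 1 6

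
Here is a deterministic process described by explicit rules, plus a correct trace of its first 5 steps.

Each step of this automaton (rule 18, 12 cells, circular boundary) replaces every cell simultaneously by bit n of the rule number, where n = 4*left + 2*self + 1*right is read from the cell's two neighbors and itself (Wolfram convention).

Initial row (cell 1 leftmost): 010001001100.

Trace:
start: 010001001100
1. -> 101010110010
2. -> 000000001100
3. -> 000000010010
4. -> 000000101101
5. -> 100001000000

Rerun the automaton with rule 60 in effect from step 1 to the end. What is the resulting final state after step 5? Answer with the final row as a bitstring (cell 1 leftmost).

(re-executing steps 1..5 under rule 60; state before step 1: 010001001100)
1. -> 011001101010
2. -> 010101011111
3. -> 111111110000
4. -> 100000001000
5. -> 110000001100

110000001100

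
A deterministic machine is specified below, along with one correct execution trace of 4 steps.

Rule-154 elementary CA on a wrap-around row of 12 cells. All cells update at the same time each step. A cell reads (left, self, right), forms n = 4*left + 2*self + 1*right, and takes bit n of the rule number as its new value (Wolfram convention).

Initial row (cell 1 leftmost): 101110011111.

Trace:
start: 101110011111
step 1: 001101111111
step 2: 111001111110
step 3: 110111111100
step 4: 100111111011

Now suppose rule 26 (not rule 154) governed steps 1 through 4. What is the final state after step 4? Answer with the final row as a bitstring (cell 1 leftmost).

011011100011

(re-executing steps 1..4 under rule 26; state before step 1: 101110011111)
step 1: 001001110000
step 2: 010111001000
step 3: 100100110100
step 4: 011011100011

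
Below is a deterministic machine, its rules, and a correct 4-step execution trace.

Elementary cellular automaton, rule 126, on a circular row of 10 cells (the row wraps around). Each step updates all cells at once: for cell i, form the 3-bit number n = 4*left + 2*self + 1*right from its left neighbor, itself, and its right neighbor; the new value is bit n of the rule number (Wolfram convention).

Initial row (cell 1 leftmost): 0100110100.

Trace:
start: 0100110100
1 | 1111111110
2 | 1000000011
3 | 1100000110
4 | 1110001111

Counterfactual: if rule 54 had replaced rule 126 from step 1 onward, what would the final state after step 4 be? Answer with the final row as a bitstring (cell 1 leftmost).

0111111100

(re-executing steps 1..4 under rule 54; state before step 1: 0100110100)
1 | 1111001110
2 | 0000110001
3 | 1001001011
4 | 0111111100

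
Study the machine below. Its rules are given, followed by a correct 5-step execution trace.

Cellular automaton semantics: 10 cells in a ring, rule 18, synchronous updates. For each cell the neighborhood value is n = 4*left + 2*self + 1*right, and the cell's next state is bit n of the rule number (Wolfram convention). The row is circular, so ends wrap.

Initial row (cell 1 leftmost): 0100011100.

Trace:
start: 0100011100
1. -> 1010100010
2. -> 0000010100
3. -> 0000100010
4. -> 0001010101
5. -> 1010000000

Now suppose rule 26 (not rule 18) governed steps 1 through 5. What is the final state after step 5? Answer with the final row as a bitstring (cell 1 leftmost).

1100101010

(re-executing steps 1..5 under rule 26; state before step 1: 0100011100)
1. -> 1010110010
2. -> 0000101100
3. -> 0001001010
4. -> 0010110001
5. -> 1100101010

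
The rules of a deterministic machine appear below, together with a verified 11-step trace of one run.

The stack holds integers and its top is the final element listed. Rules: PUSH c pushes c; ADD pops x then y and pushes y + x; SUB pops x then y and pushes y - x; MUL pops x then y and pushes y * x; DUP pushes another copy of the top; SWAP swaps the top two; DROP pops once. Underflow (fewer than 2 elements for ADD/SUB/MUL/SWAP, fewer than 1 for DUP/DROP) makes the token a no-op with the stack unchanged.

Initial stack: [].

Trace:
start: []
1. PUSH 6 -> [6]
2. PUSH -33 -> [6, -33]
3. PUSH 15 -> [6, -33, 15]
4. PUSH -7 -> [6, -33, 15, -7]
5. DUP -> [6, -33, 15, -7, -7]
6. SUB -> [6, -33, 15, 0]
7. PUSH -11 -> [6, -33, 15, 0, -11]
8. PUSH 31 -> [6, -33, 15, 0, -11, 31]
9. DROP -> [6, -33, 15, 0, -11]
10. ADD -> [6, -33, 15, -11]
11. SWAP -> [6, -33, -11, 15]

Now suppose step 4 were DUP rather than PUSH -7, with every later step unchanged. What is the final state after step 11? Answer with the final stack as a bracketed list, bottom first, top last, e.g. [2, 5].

(re-executing from step 4 with the substitution; state before step 4: [6, -33, 15])
4. DUP -> [6, -33, 15, 15]
5. DUP -> [6, -33, 15, 15, 15]
6. SUB -> [6, -33, 15, 0]
7. PUSH -11 -> [6, -33, 15, 0, -11]
8. PUSH 31 -> [6, -33, 15, 0, -11, 31]
9. DROP -> [6, -33, 15, 0, -11]
10. ADD -> [6, -33, 15, -11]
11. SWAP -> [6, -33, -11, 15]

[6, -33, -11, 15]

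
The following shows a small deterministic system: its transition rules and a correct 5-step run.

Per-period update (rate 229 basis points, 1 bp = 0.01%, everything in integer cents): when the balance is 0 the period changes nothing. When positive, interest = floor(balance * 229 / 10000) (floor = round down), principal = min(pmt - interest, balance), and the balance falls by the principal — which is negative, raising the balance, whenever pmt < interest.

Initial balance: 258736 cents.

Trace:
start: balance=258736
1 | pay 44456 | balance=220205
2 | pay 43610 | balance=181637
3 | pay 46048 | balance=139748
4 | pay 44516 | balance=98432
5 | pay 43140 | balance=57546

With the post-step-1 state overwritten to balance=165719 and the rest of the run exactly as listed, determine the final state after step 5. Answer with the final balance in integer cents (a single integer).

0

state after step 1 := balance=165719
2 | pay 43610 | balance=125903
3 | pay 46048 | balance=82738
4 | pay 44516 | balance=40116
5 | pay 43140 | balance=0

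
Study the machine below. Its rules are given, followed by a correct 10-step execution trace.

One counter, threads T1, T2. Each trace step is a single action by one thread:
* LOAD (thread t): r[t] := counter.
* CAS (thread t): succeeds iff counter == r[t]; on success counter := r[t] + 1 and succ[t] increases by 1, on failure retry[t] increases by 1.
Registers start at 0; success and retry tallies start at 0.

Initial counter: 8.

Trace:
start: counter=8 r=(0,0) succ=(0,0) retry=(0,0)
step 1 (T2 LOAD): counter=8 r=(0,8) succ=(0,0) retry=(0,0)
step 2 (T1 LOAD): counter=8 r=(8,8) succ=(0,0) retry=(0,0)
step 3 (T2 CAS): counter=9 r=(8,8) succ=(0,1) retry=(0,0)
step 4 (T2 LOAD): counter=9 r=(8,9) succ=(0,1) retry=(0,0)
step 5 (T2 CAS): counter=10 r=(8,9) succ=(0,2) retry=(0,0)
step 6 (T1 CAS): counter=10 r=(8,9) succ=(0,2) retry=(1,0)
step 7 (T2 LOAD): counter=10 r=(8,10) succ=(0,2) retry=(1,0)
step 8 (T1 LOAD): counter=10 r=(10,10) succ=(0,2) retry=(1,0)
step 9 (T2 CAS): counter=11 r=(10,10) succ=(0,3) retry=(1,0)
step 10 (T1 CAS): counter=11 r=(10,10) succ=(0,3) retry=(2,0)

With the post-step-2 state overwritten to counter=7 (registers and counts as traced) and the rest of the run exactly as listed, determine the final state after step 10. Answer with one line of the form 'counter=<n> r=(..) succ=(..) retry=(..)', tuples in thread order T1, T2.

counter=10 r=(9,9) succ=(1,2) retry=(1,1)

state after step 2 := counter=7 r=(8,8) succ=(0,0) retry=(0,0)
step 3 (T2 CAS): counter=7 r=(8,8) succ=(0,0) retry=(0,1)
step 4 (T2 LOAD): counter=7 r=(8,7) succ=(0,0) retry=(0,1)
step 5 (T2 CAS): counter=8 r=(8,7) succ=(0,1) retry=(0,1)
step 6 (T1 CAS): counter=9 r=(8,7) succ=(1,1) retry=(0,1)
step 7 (T2 LOAD): counter=9 r=(8,9) succ=(1,1) retry=(0,1)
step 8 (T1 LOAD): counter=9 r=(9,9) succ=(1,1) retry=(0,1)
step 9 (T2 CAS): counter=10 r=(9,9) succ=(1,2) retry=(0,1)
step 10 (T1 CAS): counter=10 r=(9,9) succ=(1,2) retry=(1,1)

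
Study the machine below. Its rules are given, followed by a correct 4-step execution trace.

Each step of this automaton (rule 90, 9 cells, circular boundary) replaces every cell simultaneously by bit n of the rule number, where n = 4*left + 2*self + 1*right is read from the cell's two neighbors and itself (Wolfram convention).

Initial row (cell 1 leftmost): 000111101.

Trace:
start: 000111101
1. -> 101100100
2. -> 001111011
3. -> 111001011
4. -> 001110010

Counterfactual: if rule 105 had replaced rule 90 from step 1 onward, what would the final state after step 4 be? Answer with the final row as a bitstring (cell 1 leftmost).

001001111

(re-executing steps 1..4 under rule 105; state before step 1: 000111101)
1. -> 010100110
2. -> 001000110
3. -> 100010110
4. -> 001001111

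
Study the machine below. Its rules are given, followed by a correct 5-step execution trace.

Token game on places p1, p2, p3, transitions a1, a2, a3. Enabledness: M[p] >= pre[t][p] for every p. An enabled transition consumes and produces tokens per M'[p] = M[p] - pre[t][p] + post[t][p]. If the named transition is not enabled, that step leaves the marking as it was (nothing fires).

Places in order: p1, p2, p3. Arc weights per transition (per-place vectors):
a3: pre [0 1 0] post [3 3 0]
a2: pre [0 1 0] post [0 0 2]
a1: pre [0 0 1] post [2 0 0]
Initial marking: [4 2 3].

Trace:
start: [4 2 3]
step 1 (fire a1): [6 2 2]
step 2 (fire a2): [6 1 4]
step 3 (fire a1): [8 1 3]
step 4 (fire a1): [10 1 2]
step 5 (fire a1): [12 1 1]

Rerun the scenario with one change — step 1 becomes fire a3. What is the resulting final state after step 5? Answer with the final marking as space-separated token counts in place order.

13 3 2

(re-executing from step 1 with the substitution; state before step 1: [4 2 3])
step 1 (fire a3): [7 4 3]
step 2 (fire a2): [7 3 5]
step 3 (fire a1): [9 3 4]
step 4 (fire a1): [11 3 3]
step 5 (fire a1): [13 3 2]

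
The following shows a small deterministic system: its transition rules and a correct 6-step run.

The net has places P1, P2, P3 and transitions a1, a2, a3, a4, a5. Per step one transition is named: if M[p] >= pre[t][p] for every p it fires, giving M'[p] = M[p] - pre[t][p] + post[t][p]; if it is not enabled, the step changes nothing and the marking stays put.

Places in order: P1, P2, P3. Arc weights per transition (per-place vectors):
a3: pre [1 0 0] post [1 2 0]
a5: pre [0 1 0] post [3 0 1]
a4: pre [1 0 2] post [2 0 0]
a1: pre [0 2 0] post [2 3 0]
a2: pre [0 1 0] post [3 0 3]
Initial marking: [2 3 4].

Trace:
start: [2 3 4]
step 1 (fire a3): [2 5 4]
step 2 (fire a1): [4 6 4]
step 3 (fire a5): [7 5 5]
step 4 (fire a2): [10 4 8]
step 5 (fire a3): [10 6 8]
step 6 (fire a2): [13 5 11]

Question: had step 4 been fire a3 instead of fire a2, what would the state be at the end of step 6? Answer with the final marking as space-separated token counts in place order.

10 8 8

(re-executing from step 4 with the substitution; state before step 4: [7 5 5])
step 4 (fire a3): [7 7 5]
step 5 (fire a3): [7 9 5]
step 6 (fire a2): [10 8 8]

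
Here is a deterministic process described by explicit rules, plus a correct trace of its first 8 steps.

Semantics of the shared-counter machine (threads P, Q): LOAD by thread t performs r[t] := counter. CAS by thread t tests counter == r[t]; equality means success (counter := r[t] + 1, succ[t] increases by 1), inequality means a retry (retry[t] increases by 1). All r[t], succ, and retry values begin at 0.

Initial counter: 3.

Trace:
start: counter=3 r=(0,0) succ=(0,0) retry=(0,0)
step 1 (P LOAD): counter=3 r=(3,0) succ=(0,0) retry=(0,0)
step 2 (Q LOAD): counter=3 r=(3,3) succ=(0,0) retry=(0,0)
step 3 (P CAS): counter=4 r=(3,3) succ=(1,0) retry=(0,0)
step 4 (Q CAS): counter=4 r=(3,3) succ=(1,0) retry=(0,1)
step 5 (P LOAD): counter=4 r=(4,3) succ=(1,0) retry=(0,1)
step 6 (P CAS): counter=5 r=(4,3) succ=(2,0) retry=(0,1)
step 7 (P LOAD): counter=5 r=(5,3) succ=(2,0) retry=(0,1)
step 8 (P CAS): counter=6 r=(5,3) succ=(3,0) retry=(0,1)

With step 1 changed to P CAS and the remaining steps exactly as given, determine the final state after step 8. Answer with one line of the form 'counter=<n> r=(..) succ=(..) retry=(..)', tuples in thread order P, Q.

(re-executing from step 1 with the substitution; state before step 1: counter=3 r=(0,0) succ=(0,0) retry=(0,0))
step 1 (P CAS): counter=3 r=(0,0) succ=(0,0) retry=(1,0)
step 2 (Q LOAD): counter=3 r=(0,3) succ=(0,0) retry=(1,0)
step 3 (P CAS): counter=3 r=(0,3) succ=(0,0) retry=(2,0)
step 4 (Q CAS): counter=4 r=(0,3) succ=(0,1) retry=(2,0)
step 5 (P LOAD): counter=4 r=(4,3) succ=(0,1) retry=(2,0)
step 6 (P CAS): counter=5 r=(4,3) succ=(1,1) retry=(2,0)
step 7 (P LOAD): counter=5 r=(5,3) succ=(1,1) retry=(2,0)
step 8 (P CAS): counter=6 r=(5,3) succ=(2,1) retry=(2,0)

counter=6 r=(5,3) succ=(2,1) retry=(2,0)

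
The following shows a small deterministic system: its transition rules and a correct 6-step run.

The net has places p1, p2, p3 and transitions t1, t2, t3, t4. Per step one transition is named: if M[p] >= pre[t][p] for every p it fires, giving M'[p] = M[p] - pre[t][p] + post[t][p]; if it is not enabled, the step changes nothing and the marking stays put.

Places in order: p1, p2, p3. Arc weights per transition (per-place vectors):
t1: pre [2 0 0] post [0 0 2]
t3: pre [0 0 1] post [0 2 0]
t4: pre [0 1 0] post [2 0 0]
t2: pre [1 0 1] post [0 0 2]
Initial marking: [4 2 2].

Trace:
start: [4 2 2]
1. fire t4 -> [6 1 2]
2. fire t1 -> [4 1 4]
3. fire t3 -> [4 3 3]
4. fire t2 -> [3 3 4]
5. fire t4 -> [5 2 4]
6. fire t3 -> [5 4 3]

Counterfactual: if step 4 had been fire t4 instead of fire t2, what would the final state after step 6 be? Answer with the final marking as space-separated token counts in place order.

(re-executing from step 4 with the substitution; state before step 4: [4 3 3])
4. fire t4 -> [6 2 3]
5. fire t4 -> [8 1 3]
6. fire t3 -> [8 3 2]

8 3 2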